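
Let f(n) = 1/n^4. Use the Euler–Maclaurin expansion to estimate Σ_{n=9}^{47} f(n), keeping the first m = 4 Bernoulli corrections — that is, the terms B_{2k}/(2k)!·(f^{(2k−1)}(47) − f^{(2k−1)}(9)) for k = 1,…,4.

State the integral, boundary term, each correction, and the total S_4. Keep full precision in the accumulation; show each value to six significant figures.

The integral term ∫_9^47 1/x^4 dx = 0.000454037.
Endpoint term: (f(9) + f(47))/2 = (0.000152416 + 2.04931e-07)/2 = 7.63104e-05.
Running total after boundary: 0.000530347.
Order-1 term: 1/12 · (-1.74410e-08 − (-6.77404e-05)) = 5.64358e-06.
Partial sum through k=1: 0.000535991.
Order-2 term: −1/720 · (-2.36862e-10 − (-2.50890e-05)) = -3.48455e-08.
Partial sum through k=2: 0.000535956.
Order-3 term: 1/30240 · (-6.00466e-12 − (-1.73455e-05)) = 5.73594e-10.
Partial sum through k=3: 0.000535956.
Order-4 term: −1/1209600 · (-2.44644e-13 − (-1.92728e-05)) = -1.59332e-11.

S_4 ≈ 0.000535956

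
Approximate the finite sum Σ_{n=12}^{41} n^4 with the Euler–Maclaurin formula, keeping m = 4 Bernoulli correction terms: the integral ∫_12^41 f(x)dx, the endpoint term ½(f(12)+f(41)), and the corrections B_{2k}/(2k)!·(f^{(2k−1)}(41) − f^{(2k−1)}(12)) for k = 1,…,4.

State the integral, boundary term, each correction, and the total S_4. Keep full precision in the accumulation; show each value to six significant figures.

S_4 ≈ 2.45671e+07

The integral term ∫_12^41 x^4 dx = 2.31215e+07.
Boundary: ½(f(12) + f(41)) = ½(20736.0 + 2.82576e+06) = 1.42325e+06.
Running total after boundary: 2.45447e+07.
k=1: B_{2}/(2)! × [f^{(1)}(41) − f^{(1)}(12)] = 1/12 × (275684 − 6912.00) = 22397.7.
After k=1: 2.45671e+07.
k=2: B_{4}/(4)! × [f^{(3)}(41) − f^{(3)}(12)] = −1/720 × (984.000 − 288.000) = -0.966667.
After k=2: 2.45671e+07.
k=3: B_{6}/(6)! × [f^{(5)}(41) − f^{(5)}(12)] = 1/30240 × (0.00000 − 0.00000) = 0.00000.
After k=3: 2.45671e+07.
k=4: B_{8}/(8)! × [f^{(7)}(41) − f^{(7)}(12)] = −1/1209600 × (0.00000 − 0.00000) = 0.00000.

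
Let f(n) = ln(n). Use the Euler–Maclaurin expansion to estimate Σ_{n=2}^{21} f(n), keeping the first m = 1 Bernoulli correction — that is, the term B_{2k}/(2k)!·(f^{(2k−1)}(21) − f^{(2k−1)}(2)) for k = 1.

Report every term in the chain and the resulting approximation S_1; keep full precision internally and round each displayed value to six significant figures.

∫_2^21 ln(x) dx evaluates to 43.5487.
Endpoint term: (f(2) + f(21))/2 = (0.693147 + 3.04452)/2 = 1.86883.
So far: 45.4175.
k=1: B_{2}/(2)! × [f^{(1)}(21) − f^{(1)}(2)] = 1/12 × (0.0476190 − 0.500000) = -0.0376984.

S_1 ≈ 45.3798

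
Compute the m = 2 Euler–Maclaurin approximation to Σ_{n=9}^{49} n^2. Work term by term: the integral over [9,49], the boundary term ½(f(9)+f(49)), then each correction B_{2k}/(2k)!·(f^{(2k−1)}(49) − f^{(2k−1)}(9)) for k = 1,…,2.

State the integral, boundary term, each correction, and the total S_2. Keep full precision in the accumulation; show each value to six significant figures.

The integral term ∫_9^49 x^2 dx = 38973.3.
Endpoint term: (f(9) + f(49))/2 = (81.0000 + 2401.00)/2 = 1241.00.
Running total after boundary: 40214.3.
Order-1 term: 1/12 · (98.0000 − 18.0000) = 6.66667.
After k=1: 40221.0.
Order-2 term: −1/720 · (0.00000 − 0.00000) = 0.00000.

S_2 ≈ 40221.0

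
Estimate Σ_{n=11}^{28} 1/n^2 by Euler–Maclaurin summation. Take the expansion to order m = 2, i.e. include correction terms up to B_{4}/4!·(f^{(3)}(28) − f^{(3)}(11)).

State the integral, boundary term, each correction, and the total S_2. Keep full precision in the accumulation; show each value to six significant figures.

S_2 ≈ 0.0600822

The integral term ∫_11^28 1/x^2 dx = 0.0551948.
Boundary: ½(f(11) + f(28)) = ½(0.00826446 + 0.00127551) = 0.00476999.
Integral + boundary = 0.0599648.
Correction k=1: B_{2}/2! · (f^{(1)}(28) − f^{(1)}(11)) = 1/12 · (-9.11079e-05 − (-0.00150263)) = 0.000117627.
Partial sum through k=1: 0.0600824.
Correction k=2: B_{4}/4! · (f^{(3)}(28) − f^{(3)}(11)) = −1/720 · (-1.39451e-06 − (-0.000149021)) = -2.05037e-07.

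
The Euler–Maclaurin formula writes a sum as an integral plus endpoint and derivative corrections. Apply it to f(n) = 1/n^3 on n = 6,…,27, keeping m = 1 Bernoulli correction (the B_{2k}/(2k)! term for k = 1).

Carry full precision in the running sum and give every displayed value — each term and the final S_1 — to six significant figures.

∫_6^27 1/x^3 dx evaluates to 0.0132030.
Endpoint term: (f(6) + f(27))/2 = (0.00462963 + 5.08053e-05)/2 = 0.00234022.
So far: 0.0155432.
Order-1 term: 1/12 · (-5.64503e-06 − (-0.00231481)) = 0.000192431.

S_1 ≈ 0.0157357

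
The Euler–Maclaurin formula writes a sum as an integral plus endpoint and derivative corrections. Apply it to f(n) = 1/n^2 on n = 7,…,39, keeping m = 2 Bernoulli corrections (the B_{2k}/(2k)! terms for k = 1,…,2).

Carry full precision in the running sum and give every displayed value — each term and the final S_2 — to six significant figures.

S_2 ≈ 0.128230

∫_7^39 1/x^2 dx evaluates to 0.117216.
Endpoint term: (f(7) + f(39))/2 = (0.0204082 + 0.000657462)/2 = 0.0105328.
Running total after boundary: 0.127749.
Order-1 term: 1/12 · (-3.37160e-05 − (-0.00583090)) = 0.000483099.
Partial sum through k=1: 0.128232.
Order-2 term: −1/720 · (-2.66004e-07 − (-0.00142798)) = -1.98293e-06.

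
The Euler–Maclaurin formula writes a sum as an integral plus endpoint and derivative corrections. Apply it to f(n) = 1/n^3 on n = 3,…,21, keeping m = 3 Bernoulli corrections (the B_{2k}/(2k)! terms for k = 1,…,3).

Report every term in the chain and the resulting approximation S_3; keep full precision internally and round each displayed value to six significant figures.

∫_3^21 1/x^3 dx evaluates to 0.0544218.
½[f(3) + f(21)] = ½[0.0370370 + 0.000107980] = 0.0185725.
So far: 0.0729943.
Order-1 term: 1/12 · (-1.54257e-05 − (-0.0370370)) = 0.00308513.
Running total after k=1: 0.0760794.
Order-2 term: −1/720 · (-6.99577e-07 − (-0.0823045)) = -0.000114311.
Running total after k=2: 0.0759651.
Order-3 term: 1/30240 · (-6.66264e-08 − (-0.384088)) = 1.27013e-05.

S_3 ≈ 0.0759778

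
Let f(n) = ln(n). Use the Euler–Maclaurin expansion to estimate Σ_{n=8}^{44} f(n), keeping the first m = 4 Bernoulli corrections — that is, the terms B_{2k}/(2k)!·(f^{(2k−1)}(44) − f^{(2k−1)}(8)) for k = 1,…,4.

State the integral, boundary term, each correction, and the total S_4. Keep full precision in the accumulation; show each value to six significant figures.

∫_8^44 ln(x) dx evaluates to 113.869.
½[f(8) + f(44)] = ½[2.07944 + 3.78419] = 2.93182.
Integral + boundary = 116.801.
Order-1 term: 1/12 · (0.0227273 − 0.125000) = -0.00852273.
Running total after k=1: 116.792.
Order-2 term: −1/720 · (2.34786e-05 − 0.00390625) = 5.39274e-06.
Running total after k=2: 116.792.
Order-3 term: 1/30240 · (1.45528e-07 − 0.000732422) = -2.42155e-08.
Running total after k=3: 116.792.
Order-4 term: −1/1209600 · (2.25509e-09 − 0.000343323) = 2.83830e-10.

S_4 ≈ 116.792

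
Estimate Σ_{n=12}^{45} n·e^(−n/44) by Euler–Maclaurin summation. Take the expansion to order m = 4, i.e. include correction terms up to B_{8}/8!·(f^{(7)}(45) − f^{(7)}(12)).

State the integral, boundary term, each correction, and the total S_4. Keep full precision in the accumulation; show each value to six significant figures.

S_4 ≈ 480.213

∫_12^45 x·e^(−x/44) dx evaluates to 467.600.
Endpoint term: (f(12) + f(45))/2 = (9.13560 + 16.1826)/2 = 12.6591.
Running total after boundary: 480.259.
k=1: B_{2}/(2)! × [f^{(1)}(45) − f^{(1)}(12)] = 1/12 × (-0.00817302 − 0.553673) = -0.0468205.
Partial sum through k=1: 480.213.
k=2: B_{4}/(4)! × [f^{(3)}(45) − f^{(3)}(12)] = −1/720 × (0.000367279 − 0.00107246) = 9.79411e-07.
Partial sum through k=2: 480.213.
k=3: B_{6}/(6)! × [f^{(5)}(45) − f^{(5)}(12)] = 1/30240 × (3.81601e-07 − 9.60187e-07) = -1.91331e-11.
Partial sum through k=3: 480.213.
k=4: B_{8}/(8)! × [f^{(7)}(45) − f^{(7)}(12)] = −1/1209600 × (2.96225e-10 − 7.05796e-10) = 3.38600e-16.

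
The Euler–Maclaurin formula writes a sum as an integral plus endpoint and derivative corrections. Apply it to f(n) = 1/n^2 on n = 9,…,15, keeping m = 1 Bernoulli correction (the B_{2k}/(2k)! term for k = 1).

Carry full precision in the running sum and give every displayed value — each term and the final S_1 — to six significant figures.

The integral term ∫_9^15 1/x^2 dx = 0.0444444.
½[f(9) + f(15)] = ½[0.0123457 + 0.00444444] = 0.00839506.
Running total after boundary: 0.0528395.
Order-1 term: 1/12 · (-0.000592593 − (-0.00274348)) = 0.000179241.

S_1 ≈ 0.0530187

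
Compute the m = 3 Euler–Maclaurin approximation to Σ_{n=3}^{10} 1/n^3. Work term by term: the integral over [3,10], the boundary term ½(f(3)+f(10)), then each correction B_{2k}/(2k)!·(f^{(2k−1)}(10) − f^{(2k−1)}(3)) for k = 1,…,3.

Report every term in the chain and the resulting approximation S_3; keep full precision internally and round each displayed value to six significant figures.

Integral: ∫_3^10 1/x^3 dx = 0.0505556.
Endpoint term: (f(3) + f(10))/2 = (0.0370370 + 0.00100000)/2 = 0.0190185.
Integral + boundary = 0.0695741.
Correction k=1: B_{2}/2! · (f^{(1)}(10) − f^{(1)}(3)) = 1/12 · (-0.000300000 − (-0.0370370)) = 0.00306142.
After k=1: 0.0726355.
Correction k=2: B_{4}/4! · (f^{(3)}(10) − f^{(3)}(3)) = −1/720 · (-6.00000e-05 − (-0.0823045)) = -0.000114229.
After k=2: 0.0725213.
Correction k=3: B_{6}/6! · (f^{(5)}(10) − f^{(5)}(3)) = 1/30240 · (-2.52000e-05 − (-0.384088)) = 1.27005e-05.

S_3 ≈ 0.0725340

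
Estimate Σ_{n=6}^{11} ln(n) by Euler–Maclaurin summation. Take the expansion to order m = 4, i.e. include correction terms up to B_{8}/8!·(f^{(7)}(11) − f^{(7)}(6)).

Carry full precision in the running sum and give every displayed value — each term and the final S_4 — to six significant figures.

S_4 ≈ 12.7148

The integral term ∫_6^11 ln(x) dx = 10.6263.
½[f(6) + f(11)] = ½[1.79176 + 2.39790] = 2.09483.
Running total after boundary: 12.7211.
k=1: B_{2}/(2)! × [f^{(1)}(11) − f^{(1)}(6)] = 1/12 × (0.0909091 − 0.166667) = -0.00631313.
Partial sum through k=1: 12.7148.
k=2: B_{4}/(4)! × [f^{(3)}(11) − f^{(3)}(6)] = −1/720 × (0.00150263 − 0.00925926) = 1.07731e-05.
Partial sum through k=2: 12.7148.
k=3: B_{6}/(6)! × [f^{(5)}(11) − f^{(5)}(6)] = 1/30240 × (0.000149021 − 0.00308642) = -9.71362e-08.
Partial sum through k=3: 12.7148.
k=4: B_{8}/(8)! × [f^{(7)}(11) − f^{(7)}(6)] = −1/1209600 × (3.69474e-05 − 0.00257202) = 2.09579e-09.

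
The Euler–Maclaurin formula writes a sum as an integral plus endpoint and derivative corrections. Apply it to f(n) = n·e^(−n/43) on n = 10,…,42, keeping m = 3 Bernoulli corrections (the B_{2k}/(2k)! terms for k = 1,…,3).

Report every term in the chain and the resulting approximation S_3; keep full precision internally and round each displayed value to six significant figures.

S_3 ≈ 441.700

Integral: ∫_10^42 x·e^(−x/43) dx = 429.880.
Endpoint term: (f(10) + f(42))/2 = (7.92504 + 15.8145)/2 = 11.8698.
Integral + boundary = 441.750.
Correction k=1: B_{2}/2! · (f^{(1)}(42) − f^{(1)}(10)) = 1/12 · (0.00875663 − 0.608200) = -0.0499537.
Partial sum through k=1: 441.700.
Correction k=2: B_{4}/4! · (f^{(3)}(42) − f^{(3)}(10)) = −1/720 · (0.000412021 − 0.00118616) = 1.07519e-06.
Partial sum through k=2: 441.700.
Correction k=3: B_{6}/6! · (f^{(5)}(42) − f^{(5)}(10)) = 1/30240 · (4.43108e-07 − 1.10513e-06) = -2.18922e-11.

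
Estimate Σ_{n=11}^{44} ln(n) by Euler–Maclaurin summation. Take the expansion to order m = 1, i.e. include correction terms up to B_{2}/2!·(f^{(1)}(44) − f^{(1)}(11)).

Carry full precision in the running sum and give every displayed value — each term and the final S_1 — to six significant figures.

S_1 ≈ 110.213

Integral: ∫_11^44 ln(x) dx = 107.127.
½[f(11) + f(44)] = ½[2.39790 + 3.78419] = 3.09104.
So far: 110.219.
Order-1 term: 1/12 · (0.0227273 − 0.0909091) = -0.00568182.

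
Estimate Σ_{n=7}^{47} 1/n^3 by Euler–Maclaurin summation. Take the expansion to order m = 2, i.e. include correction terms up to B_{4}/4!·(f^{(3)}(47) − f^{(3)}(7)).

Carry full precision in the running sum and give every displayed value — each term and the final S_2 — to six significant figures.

S_2 ≈ 0.0115436

∫_7^47 1/x^3 dx evaluates to 0.00997773.
½[f(7) + f(47)] = ½[0.00291545 + 9.63178e-06] = 0.00146254.
So far: 0.0114403.
Correction k=1: B_{2}/2! · (f^{(1)}(47) − f^{(1)}(7)) = 1/12 · (-6.14794e-07 − (-0.00124948)) = 0.000104072.
Partial sum through k=1: 0.0115443.
Correction k=2: B_{4}/4! · (f^{(3)}(47) − f^{(3)}(7)) = −1/720 · (-5.56627e-09 − (-0.000509992)) = -7.08314e-07.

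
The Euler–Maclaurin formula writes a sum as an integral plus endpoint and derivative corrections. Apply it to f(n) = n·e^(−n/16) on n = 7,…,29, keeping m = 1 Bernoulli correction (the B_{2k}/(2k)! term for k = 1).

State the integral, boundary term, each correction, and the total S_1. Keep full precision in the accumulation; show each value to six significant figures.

S_1 ≈ 124.647

The integral term ∫_7^29 x·e^(−x/16) dx = 120.062.
½[f(7) + f(29)] = ½[4.51954 + 4.73412] = 4.62683.
Integral + boundary = 124.689.
k=1: B_{2}/(2)! × [f^{(1)}(29) − f^{(1)}(7)] = 1/12 × (-0.132637 − 0.363177) = -0.0413179.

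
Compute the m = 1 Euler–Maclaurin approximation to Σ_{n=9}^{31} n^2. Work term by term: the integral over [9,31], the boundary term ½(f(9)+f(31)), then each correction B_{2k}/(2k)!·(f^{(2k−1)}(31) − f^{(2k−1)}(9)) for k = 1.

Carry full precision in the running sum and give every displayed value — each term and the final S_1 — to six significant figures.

∫_9^31 x^2 dx evaluates to 9687.33.
Boundary: ½(f(9) + f(31)) = ½(81.0000 + 961.000) = 521.000.
Integral + boundary = 10208.3.
Correction k=1: B_{2}/2! · (f^{(1)}(31) − f^{(1)}(9)) = 1/12 · (62.0000 − 18.0000) = 3.66667.

S_1 ≈ 10212.0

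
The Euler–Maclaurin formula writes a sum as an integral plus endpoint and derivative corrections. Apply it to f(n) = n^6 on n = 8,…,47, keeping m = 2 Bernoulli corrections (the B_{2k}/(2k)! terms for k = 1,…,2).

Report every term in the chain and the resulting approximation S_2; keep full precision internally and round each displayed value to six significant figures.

S_2 ≈ 7.78788e+10

The integral term ∫_8^47 x^6 dx = 7.23744e+10.
Endpoint term: (f(8) + f(47))/2 = (262144 + 1.07792e+10)/2 = 5.38974e+09.
Integral + boundary = 7.77642e+10.
k=1: B_{2}/(2)! × [f^{(1)}(47) − f^{(1)}(8)] = 1/12 × (1.37607e+09 − 196608) = 1.14656e+08.
Running total after k=1: 7.78788e+10.
k=2: B_{4}/(4)! × [f^{(3)}(47) − f^{(3)}(8)] = −1/720 × (1.24588e+07 − 61440.0) = -17218.5.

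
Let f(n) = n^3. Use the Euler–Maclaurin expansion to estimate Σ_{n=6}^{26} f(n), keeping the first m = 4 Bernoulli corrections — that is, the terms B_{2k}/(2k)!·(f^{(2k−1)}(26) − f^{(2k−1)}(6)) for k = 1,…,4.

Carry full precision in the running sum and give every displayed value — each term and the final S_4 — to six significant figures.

S_4 ≈ 122976

Integral: ∫_6^26 x^3 dx = 113920.
Boundary: ½(f(6) + f(26)) = ½(216.000 + 17576.0) = 8896.00.
Running total after boundary: 122816.
Correction k=1: B_{2}/2! · (f^{(1)}(26) − f^{(1)}(6)) = 1/12 · (2028.00 − 108.000) = 160.000.
Partial sum through k=1: 122976.
Correction k=2: B_{4}/4! · (f^{(3)}(26) − f^{(3)}(6)) = −1/720 · (6.00000 − 6.00000) = 0.00000.
Partial sum through k=2: 122976.
Correction k=3: B_{6}/6! · (f^{(5)}(26) − f^{(5)}(6)) = 1/30240 · (0.00000 − 0.00000) = 0.00000.
Partial sum through k=3: 122976.
Correction k=4: B_{8}/8! · (f^{(7)}(26) − f^{(7)}(6)) = −1/1209600 · (0.00000 − 0.00000) = 0.00000.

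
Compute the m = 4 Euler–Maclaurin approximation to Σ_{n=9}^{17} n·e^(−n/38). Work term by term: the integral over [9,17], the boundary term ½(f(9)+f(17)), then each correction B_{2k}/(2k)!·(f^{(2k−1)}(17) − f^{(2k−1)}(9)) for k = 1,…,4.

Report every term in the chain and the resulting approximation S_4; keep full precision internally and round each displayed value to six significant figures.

S_4 ≈ 82.1709

∫_9^17 x·e^(−x/38) dx evaluates to 73.2065.
Endpoint term: (f(9) + f(17))/2 = (7.10204 + 10.8682)/2 = 8.98514.
Integral + boundary = 82.1917.
k=1: B_{2}/(2)! × [f^{(1)}(17) − f^{(1)}(9)] = 1/12 × (0.353302 − 0.602220) = -0.0207432.
Partial sum through k=1: 82.1709.
k=2: B_{4}/(4)! × [f^{(3)}(17) − f^{(3)}(9)] = −1/720 × (0.00113014 − 0.00151001) = 5.27598e-07.
Partial sum through k=2: 82.1709.
k=3: B_{6}/(6)! × [f^{(5)}(17) − f^{(5)}(9)] = 1/30240 × (1.39585e-06 − 1.80261e-06) = -1.34510e-11.
Partial sum through k=3: 82.1709.
k=4: B_{8}/(8)! × [f^{(7)}(17) − f^{(7)}(9)] = −1/1209600 × (1.39131e-09 − 1.77251e-09) = 3.15144e-16.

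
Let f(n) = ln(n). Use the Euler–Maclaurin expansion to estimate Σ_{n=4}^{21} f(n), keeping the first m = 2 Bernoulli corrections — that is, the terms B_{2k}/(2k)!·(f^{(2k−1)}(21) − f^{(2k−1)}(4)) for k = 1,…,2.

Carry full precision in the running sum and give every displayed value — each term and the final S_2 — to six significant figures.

S_2 ≈ 43.5884

Integral: ∫_4^21 ln(x) dx = 41.3898.
Endpoint term: (f(4) + f(21))/2 = (1.38629 + 3.04452)/2 = 2.21541.
So far: 43.6052.
Order-1 term: 1/12 · (0.0476190 − 0.250000) = -0.0168651.
Running total after k=1: 43.5883.
Order-2 term: −1/720 · (0.000215959 − 0.0312500) = 4.31028e-05.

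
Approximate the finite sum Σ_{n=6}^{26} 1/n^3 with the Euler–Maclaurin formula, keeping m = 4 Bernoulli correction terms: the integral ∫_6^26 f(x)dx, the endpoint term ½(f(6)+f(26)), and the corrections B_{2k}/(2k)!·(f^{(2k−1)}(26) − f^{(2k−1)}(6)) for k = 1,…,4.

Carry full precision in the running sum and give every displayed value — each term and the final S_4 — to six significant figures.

S_4 ≈ 0.0156831

Integral: ∫_6^26 1/x^3 dx = 0.0131492.
Endpoint term: (f(6) + f(26))/2 = (0.00462963 + 5.68958e-05)/2 = 0.00234326.
So far: 0.0154925.
Correction k=1: B_{2}/2! · (f^{(1)}(26) − f^{(1)}(6)) = 1/12 · (-6.56490e-06 − (-0.00231481)) = 0.000192354.
Partial sum through k=1: 0.0156849.
Correction k=2: B_{4}/4! · (f^{(3)}(26) − f^{(3)}(6)) = −1/720 · (-1.94228e-07 − (-0.00128601)) = -1.78585e-06.
Partial sum through k=2: 0.0156831.
Correction k=3: B_{6}/6! · (f^{(5)}(26) − f^{(5)}(6)) = 1/30240 · (-1.20674e-08 − (-0.00150034)) = 4.96141e-08.
Partial sum through k=3: 0.0156831.
Correction k=4: B_{8}/8! · (f^{(7)}(26) − f^{(7)}(6)) = −1/1209600 · (-1.28529e-09 − (-0.00300069)) = -2.48072e-09.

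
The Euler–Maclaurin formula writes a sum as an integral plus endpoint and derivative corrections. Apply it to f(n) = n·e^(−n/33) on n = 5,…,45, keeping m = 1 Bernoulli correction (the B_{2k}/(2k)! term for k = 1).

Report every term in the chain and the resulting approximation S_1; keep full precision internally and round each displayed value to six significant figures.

Integral: ∫_5^45 x·e^(−x/33) dx = 419.447.
½[f(5) + f(45)] = ½[4.29702 + 11.5078] = 7.90242.
Running total after boundary: 427.349.
k=1: B_{2}/(2)! × [f^{(1)}(45) − f^{(1)}(5)] = 1/12 × (-0.0929924 − 0.729192) = -0.0685154.

S_1 ≈ 427.281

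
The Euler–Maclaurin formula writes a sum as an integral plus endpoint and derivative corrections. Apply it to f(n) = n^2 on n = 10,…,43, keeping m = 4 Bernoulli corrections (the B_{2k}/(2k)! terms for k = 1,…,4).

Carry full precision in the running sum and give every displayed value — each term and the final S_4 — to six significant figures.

Integral: ∫_10^43 x^2 dx = 26169.0.
½[f(10) + f(43)] = ½[100.000 + 1849.00] = 974.500.
Integral + boundary = 27143.5.
Order-1 term: 1/12 · (86.0000 − 20.0000) = 5.50000.
Running total after k=1: 27149.0.
Order-2 term: −1/720 · (0.00000 − 0.00000) = 0.00000.
Running total after k=2: 27149.0.
Order-3 term: 1/30240 · (0.00000 − 0.00000) = 0.00000.
Running total after k=3: 27149.0.
Order-4 term: −1/1209600 · (0.00000 − 0.00000) = 0.00000.

S_4 ≈ 27149.0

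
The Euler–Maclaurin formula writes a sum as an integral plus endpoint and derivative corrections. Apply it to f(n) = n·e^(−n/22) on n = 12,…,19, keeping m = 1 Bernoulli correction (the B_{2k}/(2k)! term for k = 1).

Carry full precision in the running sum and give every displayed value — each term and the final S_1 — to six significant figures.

S_1 ≈ 60.6836

The integral term ∫_12^19 x·e^(−x/22) dx = 53.2178.
Endpoint term: (f(12) + f(19))/2 = (6.95494 + 8.01090)/2 = 7.48292.
Integral + boundary = 60.7007.
Order-1 term: 1/12 · (0.0574945 − 0.263445) = -0.0171625.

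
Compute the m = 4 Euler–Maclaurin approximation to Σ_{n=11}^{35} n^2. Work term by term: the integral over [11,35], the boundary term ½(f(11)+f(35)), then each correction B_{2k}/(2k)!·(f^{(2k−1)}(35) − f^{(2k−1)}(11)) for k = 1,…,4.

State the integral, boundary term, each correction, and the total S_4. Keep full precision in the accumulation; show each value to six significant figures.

S_4 ≈ 14525.0

Integral: ∫_11^35 x^2 dx = 13848.0.
Boundary: ½(f(11) + f(35)) = ½(121.000 + 1225.00) = 673.000.
So far: 14521.0.
Order-1 term: 1/12 · (70.0000 − 22.0000) = 4.00000.
Running total after k=1: 14525.0.
Order-2 term: −1/720 · (0.00000 − 0.00000) = 0.00000.
Running total after k=2: 14525.0.
Order-3 term: 1/30240 · (0.00000 − 0.00000) = 0.00000.
Running total after k=3: 14525.0.
Order-4 term: −1/1209600 · (0.00000 − 0.00000) = 0.00000.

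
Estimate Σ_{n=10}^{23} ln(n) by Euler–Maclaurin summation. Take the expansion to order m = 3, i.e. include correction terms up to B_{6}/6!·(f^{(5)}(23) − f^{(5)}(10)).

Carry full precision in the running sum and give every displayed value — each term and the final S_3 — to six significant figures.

S_3 ≈ 38.8048

Integral: ∫_10^23 ln(x) dx = 36.0905.
Endpoint term: (f(10) + f(23))/2 = (2.30259 + 3.13549)/2 = 2.71904.
Running total after boundary: 38.8096.
Correction k=1: B_{2}/2! · (f^{(1)}(23) − f^{(1)}(10)) = 1/12 · (0.0434783 − 0.100000) = -0.00471014.
Running total after k=1: 38.8048.
Correction k=2: B_{4}/4! · (f^{(3)}(23) − f^{(3)}(10)) = −1/720 · (0.000164379 − 0.00200000) = 2.54947e-06.
Running total after k=2: 38.8048.
Correction k=3: B_{6}/6! · (f^{(5)}(23) − f^{(5)}(10)) = 1/30240 · (3.72883e-06 − 0.000240000) = -7.81320e-09.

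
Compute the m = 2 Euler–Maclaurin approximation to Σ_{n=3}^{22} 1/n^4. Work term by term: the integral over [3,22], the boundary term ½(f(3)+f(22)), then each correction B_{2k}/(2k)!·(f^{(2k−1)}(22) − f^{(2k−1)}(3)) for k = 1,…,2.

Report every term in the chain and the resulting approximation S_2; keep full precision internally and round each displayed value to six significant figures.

The integral term ∫_3^22 1/x^4 dx = 0.0123144.
Boundary: ½(f(3) + f(22)) = ½(0.0123457 + 4.26883e-06) = 0.00617497.
Running total after boundary: 0.0184893.
Order-1 term: 1/12 · (-7.76152e-07 − (-0.0164609)) = 0.00137168.
Partial sum through k=1: 0.0198610.
Order-2 term: −1/720 · (-4.81086e-08 − (-0.0548697)) = -7.62078e-05.

S_2 ≈ 0.0197848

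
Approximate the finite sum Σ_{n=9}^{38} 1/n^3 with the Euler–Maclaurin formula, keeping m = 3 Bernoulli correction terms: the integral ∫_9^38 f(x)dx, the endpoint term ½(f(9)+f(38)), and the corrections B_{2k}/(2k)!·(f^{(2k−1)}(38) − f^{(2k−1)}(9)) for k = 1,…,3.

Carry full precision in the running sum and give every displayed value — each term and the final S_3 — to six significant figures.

S_3 ≈ 0.00655939

Integral: ∫_9^38 1/x^3 dx = 0.00582658.
Boundary: ½(f(9) + f(38)) = ½(0.00137174 + 1.82242e-05) = 0.000694983.
So far: 0.00652156.
k=1: B_{2}/(2)! × [f^{(1)}(38) − f^{(1)}(9)] = 1/12 × (-1.43876e-06 − (-0.000457247)) = 3.79841e-05.
Running total after k=1: 0.00655955.
k=2: B_{4}/(4)! × [f^{(3)}(38) − f^{(3)}(9)] = −1/720 × (-1.99274e-08 − (-0.000112901)) = -1.56779e-07.
Running total after k=2: 0.00655939.
k=3: B_{6}/(6)! × [f^{(5)}(38) − f^{(5)}(9)] = 1/30240 × (-5.79605e-10 − (-5.85410e-05)) = 1.93586e-09.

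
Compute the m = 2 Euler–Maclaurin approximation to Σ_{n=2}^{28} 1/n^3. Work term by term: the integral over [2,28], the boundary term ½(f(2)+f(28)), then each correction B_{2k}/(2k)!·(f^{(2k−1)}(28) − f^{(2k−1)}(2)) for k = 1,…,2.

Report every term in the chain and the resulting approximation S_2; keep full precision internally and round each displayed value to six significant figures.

S_2 ≈ 0.201208

The integral term ∫_2^28 1/x^3 dx = 0.124362.
Endpoint term: (f(2) + f(28))/2 = (0.125000 + 4.55539e-05)/2 = 0.0625228.
So far: 0.186885.
Order-1 term: 1/12 · (-4.88078e-06 − (-0.187500)) = 0.0156246.
After k=1: 0.202510.
Order-2 term: −1/720 · (-1.24510e-07 − (-0.937500)) = -0.00130208.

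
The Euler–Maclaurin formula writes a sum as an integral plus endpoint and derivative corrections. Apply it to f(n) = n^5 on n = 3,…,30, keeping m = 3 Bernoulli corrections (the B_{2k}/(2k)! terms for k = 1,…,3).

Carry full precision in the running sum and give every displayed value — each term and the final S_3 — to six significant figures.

The integral term ∫_3^30 x^5 dx = 1.21500e+08.
Boundary: ½(f(3) + f(30)) = ½(243.000 + 2.43000e+07) = 1.21501e+07.
So far: 1.33650e+08.
Correction k=1: B_{2}/2! · (f^{(1)}(30) − f^{(1)}(3)) = 1/12 · (4.05000e+06 − 405.000) = 337466.
After k=1: 1.33987e+08.
Correction k=2: B_{4}/4! · (f^{(3)}(30) − f^{(3)}(3)) = −1/720 · (54000.0 − 540.000) = -74.2500.
After k=2: 1.33987e+08.
Correction k=3: B_{6}/6! · (f^{(5)}(30) − f^{(5)}(3)) = 1/30240 · (120.000 − 120.000) = 0.00000.

S_3 ≈ 1.33987e+08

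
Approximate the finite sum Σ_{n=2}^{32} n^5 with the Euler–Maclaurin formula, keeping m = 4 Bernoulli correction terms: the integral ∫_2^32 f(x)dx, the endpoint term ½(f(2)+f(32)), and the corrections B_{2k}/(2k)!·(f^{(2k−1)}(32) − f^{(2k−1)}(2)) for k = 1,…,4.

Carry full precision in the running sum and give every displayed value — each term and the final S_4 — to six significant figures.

S_4 ≈ 1.96171e+08

∫_2^32 x^5 dx evaluates to 1.78957e+08.
½[f(2) + f(32)] = ½[32.0000 + 3.35544e+07] = 1.67772e+07.
So far: 1.95734e+08.
Order-1 term: 1/12 · (5.24288e+06 − 80.0000) = 436900.
Partial sum through k=1: 1.96171e+08.
Order-2 term: −1/720 · (61440.0 − 240.000) = -85.0000.
Partial sum through k=2: 1.96171e+08.
Order-3 term: 1/30240 · (120.000 − 120.000) = 0.00000.
Partial sum through k=3: 1.96171e+08.
Order-4 term: −1/1209600 · (0.00000 − 0.00000) = 0.00000.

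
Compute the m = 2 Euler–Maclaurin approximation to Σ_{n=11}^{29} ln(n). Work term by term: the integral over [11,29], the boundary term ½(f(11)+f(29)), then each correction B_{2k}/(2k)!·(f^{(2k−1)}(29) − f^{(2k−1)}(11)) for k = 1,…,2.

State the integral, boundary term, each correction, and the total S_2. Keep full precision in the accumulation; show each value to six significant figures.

Integral: ∫_11^29 ln(x) dx = 53.2747.
½[f(11) + f(29)] = ½[2.39790 + 3.36730] = 2.88260.
So far: 56.1573.
k=1: B_{2}/(2)! × [f^{(1)}(29) − f^{(1)}(11)] = 1/12 × (0.0344828 − 0.0909091) = -0.00470219.
After k=1: 56.1526.
k=2: B_{4}/(4)! × [f^{(3)}(29) − f^{(3)}(11)] = −1/720 × (8.20042e-05 − 0.00150263) = 1.97309e-06.

S_2 ≈ 56.1526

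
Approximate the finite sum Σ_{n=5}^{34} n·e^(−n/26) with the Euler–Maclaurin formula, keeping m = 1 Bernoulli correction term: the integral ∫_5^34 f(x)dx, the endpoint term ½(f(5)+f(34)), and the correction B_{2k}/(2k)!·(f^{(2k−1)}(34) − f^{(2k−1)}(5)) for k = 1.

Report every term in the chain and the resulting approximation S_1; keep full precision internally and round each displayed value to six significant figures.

The integral term ∫_5^34 x·e^(−x/26) dx = 243.101.
Boundary: ½(f(5) + f(34)) = ½(4.12526 + 9.19508) = 6.66017.
Running total after boundary: 249.761.
Order-1 term: 1/12 · (-0.0832134 − 0.666389) = -0.0624669.

S_1 ≈ 249.699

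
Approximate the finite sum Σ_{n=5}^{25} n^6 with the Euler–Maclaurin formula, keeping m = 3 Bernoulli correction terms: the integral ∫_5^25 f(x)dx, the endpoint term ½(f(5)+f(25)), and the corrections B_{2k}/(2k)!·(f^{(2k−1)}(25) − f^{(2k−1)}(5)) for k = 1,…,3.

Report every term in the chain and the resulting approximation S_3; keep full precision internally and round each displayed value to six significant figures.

S_3 ≈ 9.98876e+08

∫_5^25 x^6 dx evaluates to 8.71920e+08.
½[f(5) + f(25)] = ½[15625.0 + 2.44141e+08] = 1.22078e+08.
Running total after boundary: 9.93998e+08.
k=1: B_{2}/(2)! × [f^{(1)}(25) − f^{(1)}(5)] = 1/12 × (5.85938e+07 − 18750.0) = 4.88125e+06.
Running total after k=1: 9.98879e+08.
k=2: B_{4}/(4)! × [f^{(3)}(25) − f^{(3)}(5)] = −1/720 × (1.87500e+06 − 15000.0) = -2583.33.
Running total after k=2: 9.98876e+08.
k=3: B_{6}/(6)! × [f^{(5)}(25) − f^{(5)}(5)] = 1/30240 × (18000.0 − 3600.00) = 0.476190.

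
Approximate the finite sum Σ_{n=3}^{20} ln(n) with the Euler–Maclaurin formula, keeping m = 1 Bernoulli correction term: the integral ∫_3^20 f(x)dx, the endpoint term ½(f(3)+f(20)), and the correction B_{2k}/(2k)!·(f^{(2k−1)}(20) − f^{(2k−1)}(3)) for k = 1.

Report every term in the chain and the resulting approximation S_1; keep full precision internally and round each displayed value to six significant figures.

The integral term ∫_3^20 ln(x) dx = 39.6188.
Endpoint term: (f(3) + f(20))/2 = (1.09861 + 2.99573)/2 = 2.04717.
Integral + boundary = 41.6660.
Correction k=1: B_{2}/2! · (f^{(1)}(20) − f^{(1)}(3)) = 1/12 · (0.0500000 − 0.333333) = -0.0236111.

S_1 ≈ 41.6424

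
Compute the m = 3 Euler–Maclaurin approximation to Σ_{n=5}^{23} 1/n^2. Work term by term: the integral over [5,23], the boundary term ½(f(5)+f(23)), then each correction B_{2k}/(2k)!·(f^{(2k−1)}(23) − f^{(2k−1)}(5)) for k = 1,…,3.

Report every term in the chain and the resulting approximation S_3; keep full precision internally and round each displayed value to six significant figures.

The integral term ∫_5^23 1/x^2 dx = 0.156522.
½[f(5) + f(23)] = ½[0.0400000 + 0.00189036] = 0.0209452.
So far: 0.177467.
Correction k=1: B_{2}/2! · (f^{(1)}(23) − f^{(1)}(5)) = 1/12 · (-0.000164379 − (-0.0160000)) = 0.00131964.
Partial sum through k=1: 0.178787.
Correction k=2: B_{4}/4! · (f^{(3)}(23) − f^{(3)}(5)) = −1/720 · (-3.72883e-06 − (-0.00768000)) = -1.06615e-05.
Partial sum through k=2: 0.178776.
Correction k=3: B_{6}/6! · (f^{(5)}(23) − f^{(5)}(5)) = 1/30240 · (-2.11465e-07 − (-0.00921600)) = 3.04755e-07.

S_3 ≈ 0.178776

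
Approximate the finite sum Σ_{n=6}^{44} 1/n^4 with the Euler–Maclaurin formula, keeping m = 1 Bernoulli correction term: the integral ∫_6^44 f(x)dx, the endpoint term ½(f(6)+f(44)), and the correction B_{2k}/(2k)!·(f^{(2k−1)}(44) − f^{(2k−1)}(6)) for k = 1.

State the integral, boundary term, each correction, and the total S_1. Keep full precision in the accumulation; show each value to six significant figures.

S_1 ≈ 0.00196810

The integral term ∫_6^44 1/x^4 dx = 0.00153930.
Boundary: ½(f(6) + f(44)) = ½(0.000771605 + 2.66802e-07) = 0.000385936.
Integral + boundary = 0.00192523.
k=1: B_{2}/(2)! × [f^{(1)}(44) − f^{(1)}(6)] = 1/12 × (-2.42547e-08 − (-0.000514403)) = 4.28649e-05.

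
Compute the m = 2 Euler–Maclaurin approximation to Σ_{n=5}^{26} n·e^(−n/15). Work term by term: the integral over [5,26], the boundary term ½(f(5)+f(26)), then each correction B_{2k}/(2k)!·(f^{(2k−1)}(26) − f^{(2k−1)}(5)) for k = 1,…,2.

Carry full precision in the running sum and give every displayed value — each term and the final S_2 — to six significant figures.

S_2 ≈ 110.330

∫_5^26 x·e^(−x/15) dx evaluates to 106.292.
Boundary: ½(f(5) + f(26)) = ½(3.58266 + 4.59406) = 4.08836.
Running total after boundary: 110.381.
Correction k=1: B_{2}/2! · (f^{(1)}(26) − f^{(1)}(5)) = 1/12 · (-0.129576 − 0.477688) = -0.0506053.
Running total after k=1: 110.330.
Correction k=2: B_{4}/4! · (f^{(3)}(26) − f^{(3)}(5)) = −1/720 · (0.000994724 − 0.00849222) = 1.04132e-05.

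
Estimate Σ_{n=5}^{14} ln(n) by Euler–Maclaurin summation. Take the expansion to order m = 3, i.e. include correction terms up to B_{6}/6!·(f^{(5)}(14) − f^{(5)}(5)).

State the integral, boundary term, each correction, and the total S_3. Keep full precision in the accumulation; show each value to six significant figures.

∫_5^14 ln(x) dx evaluates to 19.8996.
Boundary: ½(f(5) + f(14)) = ½(1.60944 + 2.63906) = 2.12425.
Integral + boundary = 22.0239.
Order-1 term: 1/12 · (0.0714286 − 0.200000) = -0.0107143.
After k=1: 22.0131.
Order-2 term: −1/720 · (0.000728863 − 0.0160000) = 2.12099e-05.
After k=2: 22.0132.
Order-3 term: 1/30240 · (4.46243e-05 − 0.00768000) = -2.52493e-07.

S_3 ≈ 22.0132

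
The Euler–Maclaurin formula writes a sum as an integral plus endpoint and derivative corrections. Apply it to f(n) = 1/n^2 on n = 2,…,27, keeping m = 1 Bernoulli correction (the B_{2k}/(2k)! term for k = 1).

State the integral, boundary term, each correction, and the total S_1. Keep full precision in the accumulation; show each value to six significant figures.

S_1 ≈ 0.609474

Integral: ∫_2^27 1/x^2 dx = 0.462963.
½[f(2) + f(27)] = ½[0.250000 + 0.00137174] = 0.125686.
Integral + boundary = 0.588649.
Correction k=1: B_{2}/2! · (f^{(1)}(27) − f^{(1)}(2)) = 1/12 · (-0.000101611 − (-0.250000)) = 0.0208249.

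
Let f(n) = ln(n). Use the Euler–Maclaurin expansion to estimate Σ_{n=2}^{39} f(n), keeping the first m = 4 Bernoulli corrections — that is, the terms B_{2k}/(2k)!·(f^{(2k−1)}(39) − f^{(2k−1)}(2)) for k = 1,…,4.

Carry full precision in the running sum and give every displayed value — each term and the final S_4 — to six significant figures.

The integral term ∫_2^39 ln(x) dx = 104.493.
½[f(2) + f(39)] = ½[0.693147 + 3.66356] = 2.17835.
So far: 106.671.
Order-1 term: 1/12 · (0.0256410 − 0.500000) = -0.0395299.
After k=1: 106.631.
Order-2 term: −1/720 · (3.37160e-05 − 0.250000) = 0.000347175.
After k=2: 106.632.
Order-3 term: 1/30240 · (2.66004e-07 − 0.750000) = -2.48016e-05.
After k=3: 106.632.
Order-4 term: −1/1209600 · (5.24663e-09 − 5.62500) = 4.65030e-06.

S_4 ≈ 106.632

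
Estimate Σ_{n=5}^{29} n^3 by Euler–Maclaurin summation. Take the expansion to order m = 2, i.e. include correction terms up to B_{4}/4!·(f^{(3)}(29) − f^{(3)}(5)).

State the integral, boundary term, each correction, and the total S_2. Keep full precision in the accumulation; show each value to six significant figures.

Integral: ∫_5^29 x^3 dx = 176664.
Boundary: ½(f(5) + f(29)) = ½(125.000 + 24389.0) = 12257.0.
Running total after boundary: 188921.
k=1: B_{2}/(2)! × [f^{(1)}(29) − f^{(1)}(5)] = 1/12 × (2523.00 − 75.0000) = 204.000.
Running total after k=1: 189125.
k=2: B_{4}/(4)! × [f^{(3)}(29) − f^{(3)}(5)] = −1/720 × (6.00000 − 6.00000) = 0.00000.

S_2 ≈ 189125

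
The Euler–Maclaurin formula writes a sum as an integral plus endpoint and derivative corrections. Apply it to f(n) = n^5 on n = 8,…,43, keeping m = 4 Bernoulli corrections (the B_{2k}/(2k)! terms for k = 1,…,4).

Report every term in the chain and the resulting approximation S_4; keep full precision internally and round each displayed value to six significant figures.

∫_8^43 x^5 dx evaluates to 1.05352e+09.
Boundary: ½(f(8) + f(43)) = ½(32768.0 + 1.47008e+08) = 7.35206e+07.
Integral + boundary = 1.12704e+09.
k=1: B_{2}/(2)! × [f^{(1)}(43) − f^{(1)}(8)] = 1/12 × (1.70940e+07 − 20480.0) = 1.42279e+06.
After k=1: 1.12846e+09.
k=2: B_{4}/(4)! × [f^{(3)}(43) − f^{(3)}(8)] = −1/720 × (110940 − 3840.00) = -148.750.
After k=2: 1.12846e+09.
k=3: B_{6}/(6)! × [f^{(5)}(43) − f^{(5)}(8)] = 1/30240 × (120.000 − 120.000) = 0.00000.
After k=3: 1.12846e+09.
k=4: B_{8}/(8)! × [f^{(7)}(43) − f^{(7)}(8)] = −1/1209600 × (0.00000 − 0.00000) = 0.00000.

S_4 ≈ 1.12846e+09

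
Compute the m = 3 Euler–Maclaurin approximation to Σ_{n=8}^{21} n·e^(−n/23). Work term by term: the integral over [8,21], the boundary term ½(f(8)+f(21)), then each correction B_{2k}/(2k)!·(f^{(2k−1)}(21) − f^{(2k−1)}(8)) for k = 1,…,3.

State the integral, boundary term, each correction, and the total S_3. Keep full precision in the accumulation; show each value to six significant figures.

Integral: ∫_8^21 x·e^(−x/23) dx = 97.4194.
Endpoint term: (f(8) + f(21))/2 = (5.64977 + 8.42732)/2 = 7.03855.
Running total after boundary: 104.458.
Correction k=1: B_{2}/2! · (f^{(1)}(21) − f^{(1)}(8)) = 1/12 · (0.0348957 − 0.460579) = -0.0354736.
Partial sum through k=1: 104.423.
Correction k=2: B_{4}/4! · (f^{(3)}(21) − f^{(3)}(8)) = −1/720 · (0.00158317 − 0.00354069) = 2.71877e-06.
Partial sum through k=2: 104.423.
Correction k=3: B_{6}/6! · (f^{(5)}(21) − f^{(5)}(8)) = 1/30240 · (5.86083e-06 − 1.17405e-05) = -1.94433e-10.

S_3 ≈ 104.423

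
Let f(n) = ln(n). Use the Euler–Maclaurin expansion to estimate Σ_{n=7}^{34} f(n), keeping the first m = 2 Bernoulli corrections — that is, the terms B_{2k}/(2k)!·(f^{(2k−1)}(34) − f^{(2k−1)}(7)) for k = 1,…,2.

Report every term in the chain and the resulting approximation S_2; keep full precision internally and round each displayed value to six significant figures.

S_2 ≈ 82.0016

The integral term ∫_7^34 ln(x) dx = 79.2749.
Boundary: ½(f(7) + f(34)) = ½(1.94591 + 3.52636) = 2.73614.
So far: 82.0110.
k=1: B_{2}/(2)! × [f^{(1)}(34) − f^{(1)}(7)] = 1/12 × (0.0294118 − 0.142857) = -0.00945378.
Running total after k=1: 82.0016.
k=2: B_{4}/(4)! × [f^{(3)}(34) − f^{(3)}(7)] = −1/720 × (5.08854e-05 − 0.00583090) = 8.02780e-06.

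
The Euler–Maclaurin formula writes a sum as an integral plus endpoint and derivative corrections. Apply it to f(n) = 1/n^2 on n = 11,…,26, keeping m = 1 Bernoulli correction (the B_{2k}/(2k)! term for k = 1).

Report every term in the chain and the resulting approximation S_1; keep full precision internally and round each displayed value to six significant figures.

S_1 ≈ 0.0574352

Integral: ∫_11^26 1/x^2 dx = 0.0524476.
½[f(11) + f(26)] = ½[0.00826446 + 0.00147929] = 0.00487188.
Integral + boundary = 0.0573194.
Correction k=1: B_{2}/2! · (f^{(1)}(26) − f^{(1)}(11)) = 1/12 · (-0.000113792 − (-0.00150263)) = 0.000115737.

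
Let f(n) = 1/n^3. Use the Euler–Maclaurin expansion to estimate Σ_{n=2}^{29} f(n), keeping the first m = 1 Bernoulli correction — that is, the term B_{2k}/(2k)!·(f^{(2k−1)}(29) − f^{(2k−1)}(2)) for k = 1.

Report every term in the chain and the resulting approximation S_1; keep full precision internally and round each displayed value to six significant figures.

S_1 ≈ 0.202551

∫_2^29 1/x^3 dx evaluates to 0.124405.
Endpoint term: (f(2) + f(29))/2 = (0.125000 + 4.10021e-05)/2 = 0.0625205.
Running total after boundary: 0.186926.
k=1: B_{2}/(2)! × [f^{(1)}(29) − f^{(1)}(2)] = 1/12 × (-4.24160e-06 − (-0.187500)) = 0.0156246.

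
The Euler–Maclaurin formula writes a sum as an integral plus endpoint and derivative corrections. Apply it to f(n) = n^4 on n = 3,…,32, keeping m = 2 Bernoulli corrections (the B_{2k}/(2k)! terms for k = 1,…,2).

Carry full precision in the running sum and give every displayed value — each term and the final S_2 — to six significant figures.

The integral term ∫_3^32 x^4 dx = 6.71084e+06.
Boundary: ½(f(3) + f(32)) = ½(81.0000 + 1.04858e+06) = 524328.
Integral + boundary = 7.23517e+06.
Correction k=1: B_{2}/2! · (f^{(1)}(32) − f^{(1)}(3)) = 1/12 · (131072 − 108.000) = 10913.7.
Partial sum through k=1: 7.24608e+06.
Correction k=2: B_{4}/4! · (f^{(3)}(32) − f^{(3)}(3)) = −1/720 · (768.000 − 72.0000) = -0.966667.

S_2 ≈ 7.24608e+06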